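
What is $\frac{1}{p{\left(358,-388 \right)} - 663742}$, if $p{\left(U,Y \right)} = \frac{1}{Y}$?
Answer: $- \frac{388}{257531897} \approx -1.5066 \cdot 10^{-6}$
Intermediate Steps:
$\frac{1}{p{\left(358,-388 \right)} - 663742} = \frac{1}{\frac{1}{-388} - 663742} = \frac{1}{- \frac{1}{388} - 663742} = \frac{1}{- \frac{257531897}{388}} = - \frac{388}{257531897}$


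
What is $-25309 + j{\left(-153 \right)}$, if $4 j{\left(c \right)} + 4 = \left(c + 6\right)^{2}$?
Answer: $- \frac{79631}{4} \approx -19908.0$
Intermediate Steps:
$j{\left(c \right)} = -1 + \frac{\left(6 + c\right)^{2}}{4}$ ($j{\left(c \right)} = -1 + \frac{\left(c + 6\right)^{2}}{4} = -1 + \frac{\left(6 + c\right)^{2}}{4}$)
$-25309 + j{\left(-153 \right)} = -25309 - \left(1 - \frac{\left(6 - 153\right)^{2}}{4}\right) = -25309 - \left(1 - \frac{\left(-147\right)^{2}}{4}\right) = -25309 + \left(-1 + \frac{1}{4} \cdot 21609\right) = -25309 + \left(-1 + \frac{21609}{4}\right) = -25309 + \frac{21605}{4} = - \frac{79631}{4}$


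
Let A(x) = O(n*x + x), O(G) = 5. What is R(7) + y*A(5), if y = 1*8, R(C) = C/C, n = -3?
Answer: 41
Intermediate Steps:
R(C) = 1
A(x) = 5
y = 8
R(7) + y*A(5) = 1 + 8*5 = 1 + 40 = 41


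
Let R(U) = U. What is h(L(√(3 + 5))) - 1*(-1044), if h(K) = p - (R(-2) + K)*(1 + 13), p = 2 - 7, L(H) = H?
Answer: 1067 - 28*√2 ≈ 1027.4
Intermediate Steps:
p = -5
h(K) = 23 - 14*K (h(K) = -5 - (-2 + K)*(1 + 13) = -5 - (-2 + K)*14 = -5 - (-28 + 14*K) = -5 + (28 - 14*K) = 23 - 14*K)
h(L(√(3 + 5))) - 1*(-1044) = (23 - 14*√(3 + 5)) - 1*(-1044) = (23 - 28*√2) + 1044 = 1067 - 28*√2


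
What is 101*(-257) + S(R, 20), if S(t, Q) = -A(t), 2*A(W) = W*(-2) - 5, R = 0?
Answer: -51909/2 ≈ -25955.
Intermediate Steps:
A(W) = -5/2 - W (A(W) = (W*(-2) - 5)/2 = (-2*W - 5)/2 = (-5 - 2*W)/2 = -5/2 - W)
S(t, Q) = 5/2 + t (S(t, Q) = -(-5/2 - t) = 5/2 + t)
101*(-257) + S(R, 20) = 101*(-257) + (5/2 + 0) = -25957 + 5/2 = -51909/2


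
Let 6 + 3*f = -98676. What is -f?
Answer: 32894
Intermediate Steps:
f = -32894 (f = -2 + (⅓)*(-98676) = -2 - 32892 = -32894)
-f = -1*(-32894) = 32894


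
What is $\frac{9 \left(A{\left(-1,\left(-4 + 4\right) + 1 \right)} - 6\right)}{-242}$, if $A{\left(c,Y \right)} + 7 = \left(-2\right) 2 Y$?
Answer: $\frac{153}{242} \approx 0.63223$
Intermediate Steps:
$A{\left(c,Y \right)} = -7 - 4 Y$ ($A{\left(c,Y \right)} = -7 + \left(-2\right) 2 Y = -7 - 4 Y$)
$\frac{9 \left(A{\left(-1,\left(-4 + 4\right) + 1 \right)} - 6\right)}{-242} = \frac{9 \left(\left(-7 - 4 \left(\left(-4 + 4\right) + 1\right)\right) - 6\right)}{-242} = - \frac{9 \left(\left(-7 - 4 \left(0 + 1\right)\right) - 6\right)}{242} = - \frac{9 \left(\left(-7 - 4\right) - 6\right)}{242} = - \frac{9 \left(-11 - 6\right)}{242} = - \frac{9 \left(-17\right)}{242} = \left(- \frac{1}{242}\right) \left(-153\right) = \frac{153}{242}$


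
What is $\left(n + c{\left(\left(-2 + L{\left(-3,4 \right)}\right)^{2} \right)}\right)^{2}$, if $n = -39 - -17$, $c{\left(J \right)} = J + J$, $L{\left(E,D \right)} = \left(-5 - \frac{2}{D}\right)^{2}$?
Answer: $\frac{158583649}{64} \approx 2.4779 \cdot 10^{6}$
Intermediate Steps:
$c{\left(J \right)} = 2 J$
$n = -22$ ($n = -39 + 17 = -22$)
$\left(n + c{\left(\left(-2 + L{\left(-3,4 \right)}\right)^{2} \right)}\right)^{2} = \left(-22 + 2 \left(-2 + \frac{\left(2 + 5 \cdot 4\right)^{2}}{16}\right)^{2}\right)^{2} = \left(-22 + 2 \left(-2 + \frac{\left(2 + 20\right)^{2}}{16}\right)^{2}\right)^{2} = \left(-22 + 2 \left(-2 + \frac{22^{2}}{16}\right)^{2}\right)^{2} = \left(-22 + 2 \left(-2 + \frac{1}{16} \cdot 484\right)^{2}\right)^{2} = \left(-22 + 2 \left(-2 + \frac{121}{4}\right)^{2}\right)^{2} = \left(-22 + 2 \left(\frac{113}{4}\right)^{2}\right)^{2} = \left(-22 + 2 \cdot \frac{12769}{16}\right)^{2} = \left(-22 + \frac{12769}{8}\right)^{2} = \left(\frac{12593}{8}\right)^{2} = \frac{158583649}{64}$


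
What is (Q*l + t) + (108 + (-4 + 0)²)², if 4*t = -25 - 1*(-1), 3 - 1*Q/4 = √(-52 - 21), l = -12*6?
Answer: 14506 + 288*I*√73 ≈ 14506.0 + 2460.7*I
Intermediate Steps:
l = -72
Q = 12 - 4*I*√73 (Q = 12 - 4*√(-52 - 21) = 12 - 4*I*√73 ≈ 12.0 - 34.176*I)
t = -6 (t = (-25 - 1*(-1))/4 = (-25 + 1)/4 = (¼)*(-24) = -6)
(Q*l + t) + (108 + (-4 + 0)²)² = ((12 - 4*I*√73)*(-72) - 6) + (108 + (-4 + 0)²)² = ((-864 + 288*I*√73) - 6) + (108 + (-4)²)² = (-870 + 288*I*√73) + (108 + 16)² = (-870 + 288*I*√73) + 124² = (-870 + 288*I*√73) + 15376 = 14506 + 288*I*√73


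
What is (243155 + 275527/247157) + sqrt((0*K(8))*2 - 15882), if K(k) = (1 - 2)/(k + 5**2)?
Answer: 60097735862/247157 + I*sqrt(15882) ≈ 2.4316e+5 + 126.02*I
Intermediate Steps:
K(k) = -1/(25 + k) (K(k) = -1/(k + 25) = -1/(25 + k))
(243155 + 275527/247157) + sqrt((0*K(8))*2 - 15882) = (243155 + 275527/247157) + sqrt((0*(-1/(25 + 8)))*2 - 15882) = (243155 + 275527*(1/247157)) + sqrt((0*(-1/33))*2 - 15882) = (243155 + 275527/247157) + sqrt((0*(-1*1/33))*2 - 15882) = 60097735862/247157 + sqrt((0*(-1/33))*2 - 15882) = 60097735862/247157 + sqrt(0*2 - 15882) = 60097735862/247157 + sqrt(0 - 15882) = 60097735862/247157 + sqrt(-15882) = 60097735862/247157 + I*sqrt(15882)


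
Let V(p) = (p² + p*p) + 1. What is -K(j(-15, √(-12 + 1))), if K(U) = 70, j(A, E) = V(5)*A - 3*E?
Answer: -70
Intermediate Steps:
V(p) = 1 + 2*p² (V(p) = (p² + p²) + 1 = 2*p² + 1 = 1 + 2*p²)
j(A, E) = -3*E + 51*A (j(A, E) = (1 + 2*5²)*A - 3*E = (1 + 2*25)*A - 3*E = (1 + 50)*A - 3*E = 51*A - 3*E = -3*E + 51*A)
-K(j(-15, √(-12 + 1))) = -1*70 = -70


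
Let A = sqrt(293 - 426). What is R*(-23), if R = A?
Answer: -23*I*sqrt(133) ≈ -265.25*I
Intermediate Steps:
A = I*sqrt(133) (A = sqrt(-133) = I*sqrt(133) ≈ 11.533*I)
R = I*sqrt(133) ≈ 11.533*I
R*(-23) = (I*sqrt(133))*(-23) = -23*I*sqrt(133)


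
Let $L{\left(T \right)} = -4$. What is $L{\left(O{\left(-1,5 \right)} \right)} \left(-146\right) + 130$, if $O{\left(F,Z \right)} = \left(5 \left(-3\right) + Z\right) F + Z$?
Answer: $714$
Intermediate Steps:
$O{\left(F,Z \right)} = Z + F \left(-15 + Z\right)$ ($O{\left(F,Z \right)} = \left(-15 + Z\right) F + Z = F \left(-15 + Z\right) + Z = Z + F \left(-15 + Z\right)$)
$L{\left(O{\left(-1,5 \right)} \right)} \left(-146\right) + 130 = \left(-4\right) \left(-146\right) + 130 = 584 + 130 = 714$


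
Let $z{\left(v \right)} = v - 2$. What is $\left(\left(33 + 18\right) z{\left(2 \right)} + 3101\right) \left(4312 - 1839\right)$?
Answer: $7668773$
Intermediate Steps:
$z{\left(v \right)} = -2 + v$
$\left(\left(33 + 18\right) z{\left(2 \right)} + 3101\right) \left(4312 - 1839\right) = \left(\left(33 + 18\right) \left(-2 + 2\right) + 3101\right) \left(4312 - 1839\right) = \left(51 \cdot 0 + 3101\right) 2473 = \left(0 + 3101\right) 2473 = 3101 \cdot 2473 = 7668773$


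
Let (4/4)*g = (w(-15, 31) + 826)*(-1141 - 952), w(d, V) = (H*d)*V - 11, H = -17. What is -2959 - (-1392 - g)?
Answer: -18252527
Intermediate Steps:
w(d, V) = -11 - 17*V*d (w(d, V) = (-17*d)*V - 11 = -17*V*d - 11 = -11 - 17*V*d)
g = -18250960 (g = ((-11 - 17*31*(-15)) + 826)*(-1141 - 952) = ((-11 + 7905) + 826)*(-2093) = (7894 + 826)*(-2093) = 8720*(-2093) = -18250960)
-2959 - (-1392 - g) = -2959 - (-1392 - 1*(-18250960)) = -2959 - (-1392 + 18250960) = -2959 - 1*18249568 = -2959 - 18249568 = -18252527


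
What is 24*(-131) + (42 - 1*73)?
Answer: -3175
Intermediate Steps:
24*(-131) + (42 - 1*73) = -3144 + (42 - 73) = -3144 - 31 = -3175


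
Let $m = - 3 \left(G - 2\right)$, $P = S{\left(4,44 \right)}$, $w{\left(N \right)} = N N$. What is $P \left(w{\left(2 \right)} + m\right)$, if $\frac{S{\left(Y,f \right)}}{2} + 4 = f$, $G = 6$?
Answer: $-640$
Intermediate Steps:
$S{\left(Y,f \right)} = -8 + 2 f$
$w{\left(N \right)} = N^{2}$
$P = 80$ ($P = -8 + 2 \cdot 44 = -8 + 88 = 80$)
$m = -12$ ($m = - 3 \left(6 - 2\right) = \left(-3\right) 4 = -12$)
$P \left(w{\left(2 \right)} + m\right) = 80 \left(2^{2} - 12\right) = 80 \left(4 - 12\right) = 80 \left(-8\right) = -640$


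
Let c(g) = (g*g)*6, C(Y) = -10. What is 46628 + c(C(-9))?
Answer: 47228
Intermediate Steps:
c(g) = 6*g² (c(g) = g²*6 = 6*g²)
46628 + c(C(-9)) = 46628 + 6*(-10)² = 46628 + 6*100 = 46628 + 600 = 47228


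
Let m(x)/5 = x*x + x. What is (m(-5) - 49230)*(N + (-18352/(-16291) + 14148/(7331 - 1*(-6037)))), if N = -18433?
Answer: 8216639749670625/9074087 ≈ 9.0551e+8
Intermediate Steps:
m(x) = 5*x + 5*x² (m(x) = 5*(x*x + x) = 5*(x² + x) = 5*(x + x²) = 5*x + 5*x²)
(m(-5) - 49230)*(N + (-18352/(-16291) + 14148/(7331 - 1*(-6037)))) = (5*(-5)*(1 - 5) - 49230)*(-18433 + (-18352/(-16291) + 14148/(7331 - 1*(-6037)))) = (5*(-5)*(-4) - 49230)*(-18433 + (-18352*(-1/16291) + 14148/(7331 + 6037))) = (100 - 49230)*(-18433 + (18352/16291 + 14148/13368)) = -49130*(-18433 + (18352/16291 + 14148*(1/13368))) = -49130*(-18433 + (18352/16291 + 1179/1114)) = -49130*(-18433 + 39651217/18148174) = -49130*(-334485640125/18148174) = 8216639749670625/9074087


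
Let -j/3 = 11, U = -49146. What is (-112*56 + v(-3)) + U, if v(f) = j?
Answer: -55451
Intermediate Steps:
j = -33 (j = -3*11 = -33)
v(f) = -33
(-112*56 + v(-3)) + U = (-112*56 - 33) - 49146 = (-6272 - 33) - 49146 = -6305 - 49146 = -55451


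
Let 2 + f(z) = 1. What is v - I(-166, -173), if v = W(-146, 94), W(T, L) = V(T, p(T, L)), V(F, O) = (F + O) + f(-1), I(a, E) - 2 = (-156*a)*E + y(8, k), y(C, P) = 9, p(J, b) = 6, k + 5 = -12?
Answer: 4479856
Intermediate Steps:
k = -17 (k = -5 - 12 = -17)
f(z) = -1 (f(z) = -2 + 1 = -1)
I(a, E) = 11 - 156*E*a (I(a, E) = 2 + ((-156*a)*E + 9) = 2 + (-156*E*a + 9) = 2 + (9 - 156*E*a) = 11 - 156*E*a)
V(F, O) = -1 + F + O (V(F, O) = (F + O) - 1 = -1 + F + O)
W(T, L) = 5 + T (W(T, L) = -1 + T + 6 = 5 + T)
v = -141 (v = 5 - 146 = -141)
v - I(-166, -173) = -141 - (11 - 156*(-173)*(-166)) = -141 - (11 - 4480008) = -141 - 1*(-4479997) = -141 + 4479997 = 4479856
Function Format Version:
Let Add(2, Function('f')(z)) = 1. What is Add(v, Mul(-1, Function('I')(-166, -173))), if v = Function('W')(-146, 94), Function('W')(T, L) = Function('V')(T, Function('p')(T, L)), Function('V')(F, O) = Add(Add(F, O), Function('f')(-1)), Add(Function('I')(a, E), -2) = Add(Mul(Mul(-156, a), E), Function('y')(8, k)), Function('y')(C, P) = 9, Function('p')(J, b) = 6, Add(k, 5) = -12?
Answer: 4479856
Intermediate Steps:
k = -17 (k = Add(-5, -12) = -17)
Function('f')(z) = -1 (Function('f')(z) = Add(-2, 1) = -1)
Function('I')(a, E) = Add(11, Mul(-156, E, a)) (Function('I')(a, E) = Add(2, Add(Mul(Mul(-156, a), E), 9)) = Add(2, Add(Mul(-156, E, a), 9)) = Add(2, Add(9, Mul(-156, E, a))) = Add(11, Mul(-156, E, a)))
Function('V')(F, O) = Add(-1, F, O) (Function('V')(F, O) = Add(Add(F, O), -1) = Add(-1, F, O))
Function('W')(T, L) = Add(5, T) (Function('W')(T, L) = Add(-1, T, 6) = Add(5, T))
v = -141 (v = Add(5, -146) = -141)
Add(v, Mul(-1, Function('I')(-166, -173))) = Add(-141, Mul(-1, Add(11, Mul(-156, -173, -166)))) = Add(-141, Mul(-1, Add(11, -4480008))) = Add(-141, Mul(-1, -4479997)) = Add(-141, 4479997) = 4479856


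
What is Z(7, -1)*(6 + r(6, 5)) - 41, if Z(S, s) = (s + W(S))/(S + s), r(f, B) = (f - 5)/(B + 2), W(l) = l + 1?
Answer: -203/6 ≈ -33.833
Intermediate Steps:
W(l) = 1 + l
r(f, B) = (-5 + f)/(2 + B)
Z(S, s) = (1 + S + s)/(S + s) (Z(S, s) = (s + (1 + S))/(S + s) = (1 + S + s)/(S + s))
Z(7, -1)*(6 + r(6, 5)) - 41 = ((1 + 7 - 1)/(7 - 1))*(6 + (-5 + 6)/(2 + 5)) - 41 = (7/6)*(6 + 1/7) - 41 = ((⅙)*7)*(6 + (⅐)*1) - 41 = 7*(6 + ⅐)/6 - 41 = (7/6)*(43/7) - 41 = 43/6 - 41 = -203/6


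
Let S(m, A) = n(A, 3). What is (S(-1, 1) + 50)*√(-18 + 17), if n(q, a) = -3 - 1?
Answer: 46*I ≈ 46.0*I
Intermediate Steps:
n(q, a) = -4
S(m, A) = -4
(S(-1, 1) + 50)*√(-18 + 17) = (-4 + 50)*√(-18 + 17) = 46*√(-1) = 46*I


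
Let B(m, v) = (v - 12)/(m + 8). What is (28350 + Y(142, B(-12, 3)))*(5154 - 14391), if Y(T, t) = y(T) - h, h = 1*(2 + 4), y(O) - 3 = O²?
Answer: -448096107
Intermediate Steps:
y(O) = 3 + O²
h = 6 (h = 1*6 = 6)
B(m, v) = (-12 + v)/(8 + m)
Y(T, t) = -3 + T² (Y(T, t) = (3 + T²) - 1*6 = (3 + T²) - 6 = -3 + T²)
(28350 + Y(142, B(-12, 3)))*(5154 - 14391) = (28350 + (-3 + 142²))*(5154 - 14391) = (28350 + (-3 + 20164))*(-9237) = (28350 + 20161)*(-9237) = 48511*(-9237) = -448096107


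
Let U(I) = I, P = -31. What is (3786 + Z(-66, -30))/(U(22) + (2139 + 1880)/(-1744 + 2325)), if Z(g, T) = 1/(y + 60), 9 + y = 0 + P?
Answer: 43993901/336020 ≈ 130.93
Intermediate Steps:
y = -40 (y = -9 + (0 - 31) = -9 - 31 = -40)
Z(g, T) = 1/20 (Z(g, T) = 1/(-40 + 60) = 1/20)
(3786 + Z(-66, -30))/(U(22) + (2139 + 1880)/(-1744 + 2325)) = (3786 + 1/20)/(22 + (2139 + 1880)/(-1744 + 2325)) = 75721/(20*(22 + 4019/581)) = 75721/(20*(16801/581)) = (75721/20)*(581/16801) = 43993901/336020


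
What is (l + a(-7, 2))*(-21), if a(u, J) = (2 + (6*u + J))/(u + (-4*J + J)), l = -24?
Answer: 5754/13 ≈ 442.62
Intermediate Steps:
a(u, J) = (2 + J + 6*u)/(u - 3*J) (a(u, J) = (2 + (J + 6*u))/(u - 3*J) = (2 + J + 6*u)/(u - 3*J))
(l + a(-7, 2))*(-21) = (-24 + (2 + 2 + 6*(-7))/(-7 - 3*2))*(-21) = (-24 + (2 + 2 - 42)/(-7 - 6))*(-21) = (-24 - 38/(-13))*(-21) = (-24 - 1/13*(-38))*(-21) = (-24 + 38/13)*(-21) = -274/13*(-21) = 5754/13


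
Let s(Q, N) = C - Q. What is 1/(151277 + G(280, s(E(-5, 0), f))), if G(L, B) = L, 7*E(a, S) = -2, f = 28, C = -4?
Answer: 1/151557 ≈ 6.5982e-6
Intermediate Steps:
E(a, S) = -2/7 (E(a, S) = (⅐)*(-2) = -2/7)
s(Q, N) = -4 - Q
1/(151277 + G(280, s(E(-5, 0), f))) = 1/(151277 + 280) = 1/151557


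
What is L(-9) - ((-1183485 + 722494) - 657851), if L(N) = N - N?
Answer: 1118842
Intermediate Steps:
L(N) = 0
L(-9) - ((-1183485 + 722494) - 657851) = 0 - ((-1183485 + 722494) - 657851) = 0 - (-460991 - 657851) = 0 - 1*(-1118842) = 0 + 1118842 = 1118842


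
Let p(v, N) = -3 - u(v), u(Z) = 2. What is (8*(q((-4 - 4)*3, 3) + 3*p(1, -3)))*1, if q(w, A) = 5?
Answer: -80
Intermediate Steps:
p(v, N) = -5 (p(v, N) = -3 - 1*2 = -3 - 2 = -5)
(8*(q((-4 - 4)*3, 3) + 3*p(1, -3)))*1 = (8*(5 + 3*(-5)))*1 = (8*(5 - 15))*1 = (8*(-10))*1 = -80*1 = -80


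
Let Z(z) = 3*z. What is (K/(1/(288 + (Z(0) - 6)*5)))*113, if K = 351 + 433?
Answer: 22856736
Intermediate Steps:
K = 784
(K/(1/(288 + (Z(0) - 6)*5)))*113 = (784/(1/(288 + (3*0 - 6)*5)))*113 = (784/(1/(288 + (0 - 6)*5)))*113 = (784/(1/(288 - 6*5)))*113 = (784/(1/(288 - 30)))*113 = (784/(1/258))*113 = (784*258)*113 = 202272*113 = 22856736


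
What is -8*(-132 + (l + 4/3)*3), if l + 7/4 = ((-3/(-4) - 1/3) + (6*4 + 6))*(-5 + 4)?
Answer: 1796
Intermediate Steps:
l = -193/6 (l = -7/4 + ((-3/(-4) - 1/3) + (6*4 + 6))*(-5 + 4) = -7/4 + ((-3*(-1/4) - 1*1/3) + (24 + 6))*(-1) = -7/4 + ((3/4 - 1/3) + 30)*(-1) = -7/4 + (5/12 + 30)*(-1) = -7/4 + (365/12)*(-1) = -7/4 - 365/12 = -193/6 ≈ -32.167)
-8*(-132 + (l + 4/3)*3) = -8*(-132 + (-193/6 + 4/3)*3) = -8*(-132 - 185/6*3) = -8*(-132 - 185/2) = -8*(-449/2) = 1796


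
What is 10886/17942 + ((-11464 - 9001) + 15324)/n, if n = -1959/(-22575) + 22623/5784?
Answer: -668801171506213/520362935739 ≈ -1285.3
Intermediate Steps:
n = 58005009/14508200 (n = -1959*(-1/22575) + 22623*(1/5784) = 653/7525 + 7541/1928 = 58005009/14508200 ≈ 3.9981)
10886/17942 + ((-11464 - 9001) + 15324)/n = 10886/17942 + ((-11464 - 9001) + 15324)/(58005009/14508200) = 10886*(1/17942) + (-20465 + 15324)*(14508200/58005009) = 5443/8971 - 5141*14508200/58005009 = 5443/8971 - 74586656200/58005009 = -668801171506213/520362935739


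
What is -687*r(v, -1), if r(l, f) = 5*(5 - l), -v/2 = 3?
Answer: -37785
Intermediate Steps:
v = -6 (v = -2*3 = -6)
r(l, f) = 25 - 5*l
-687*r(v, -1) = -687*(25 - 5*(-6)) = -687*(25 + 30) = -687*55 = -37785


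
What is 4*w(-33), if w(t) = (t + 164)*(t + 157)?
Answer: 64976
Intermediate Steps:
w(t) = (157 + t)*(164 + t) (w(t) = (164 + t)*(157 + t) = (157 + t)*(164 + t))
4*w(-33) = 4*(25748 + (-33)² + 321*(-33)) = 4*(25748 + 1089 - 10593) = 4*16244 = 64976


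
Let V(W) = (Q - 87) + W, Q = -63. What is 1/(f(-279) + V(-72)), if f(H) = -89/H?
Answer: -279/61849 ≈ -0.0045110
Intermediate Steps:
V(W) = -150 + W (V(W) = (-63 - 87) + W = -150 + W)
1/(f(-279) + V(-72)) = 1/(-89/(-279) + (-150 - 72)) = 1/(-89*(-1/279) - 222) = 1/(89/279 - 222) = 1/(-61849/279) = -279/61849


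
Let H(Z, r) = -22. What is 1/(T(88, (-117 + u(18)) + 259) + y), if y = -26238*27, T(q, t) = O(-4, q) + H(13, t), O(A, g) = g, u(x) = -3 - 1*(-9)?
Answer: -1/708360 ≈ -1.4117e-6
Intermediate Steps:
u(x) = 6 (u(x) = -3 + 9 = 6)
T(q, t) = -22 + q (T(q, t) = q - 22 = -22 + q)
y = -708426
1/(T(88, (-117 + u(18)) + 259) + y) = 1/((-22 + 88) - 708426) = 1/(66 - 708426) = 1/(-708360) = -1/708360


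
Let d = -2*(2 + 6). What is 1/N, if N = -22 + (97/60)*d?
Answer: -15/718 ≈ -0.020891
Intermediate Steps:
d = -16 (d = -2*8 = -16)
N = -718/15 (N = -22 + (97/60)*(-16) = -22 - 388/15 = -718/15 ≈ -47.867)
1/N = 1/(-718/15) = -15/718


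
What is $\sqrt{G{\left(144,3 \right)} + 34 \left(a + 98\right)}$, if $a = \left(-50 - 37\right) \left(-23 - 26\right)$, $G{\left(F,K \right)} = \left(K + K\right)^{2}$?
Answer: $\sqrt{148310} \approx 385.11$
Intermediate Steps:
$G{\left(F,K \right)} = 4 K^{2}$ ($G{\left(F,K \right)} = \left(2 K\right)^{2} = 4 K^{2}$)
$a = 4263$ ($a = \left(-87\right) \left(-49\right) = 4263$)
$\sqrt{G{\left(144,3 \right)} + 34 \left(a + 98\right)} = \sqrt{4 \cdot 3^{2} + 34 \left(4263 + 98\right)} = \sqrt{4 \cdot 9 + 34 \cdot 4361} = \sqrt{36 + 148274} = \sqrt{148310}$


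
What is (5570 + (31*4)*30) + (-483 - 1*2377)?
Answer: 6430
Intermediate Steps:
(5570 + (31*4)*30) + (-483 - 1*2377) = (5570 + 124*30) + (-483 - 2377) = (5570 + 3720) - 2860 = 9290 - 2860 = 6430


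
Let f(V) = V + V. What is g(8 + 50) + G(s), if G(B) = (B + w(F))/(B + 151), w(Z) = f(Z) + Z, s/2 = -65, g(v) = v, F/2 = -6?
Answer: 1052/21 ≈ 50.095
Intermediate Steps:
F = -12 (F = 2*(-6) = -12)
s = -130 (s = 2*(-65) = -130)
f(V) = 2*V
w(Z) = 3*Z (w(Z) = 2*Z + Z = 3*Z)
G(B) = (-36 + B)/(151 + B) (G(B) = (B + 3*(-12))/(B + 151) = (B - 36)/(151 + B) = (-36 + B)/(151 + B))
g(8 + 50) + G(s) = (8 + 50) + (-36 - 130)/(151 - 130) = 58 - 166/21 = 1052/21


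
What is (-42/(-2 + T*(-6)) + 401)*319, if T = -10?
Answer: 127688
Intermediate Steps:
(-42/(-2 + T*(-6)) + 401)*319 = (-42/(-2 - 10*(-6)) + 401)*319 = (-42/(-2 + 60) + 401)*319 = (-42/58 + 401)*319 = (-42*1/58 + 401)*319 = (-21/29 + 401)*319 = (11608/29)*319 = 127688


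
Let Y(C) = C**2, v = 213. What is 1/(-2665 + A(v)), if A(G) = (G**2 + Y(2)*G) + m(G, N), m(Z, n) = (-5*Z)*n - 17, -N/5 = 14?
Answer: 1/118089 ≈ 8.4682e-6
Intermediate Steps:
N = -70 (N = -5*14 = -70)
m(Z, n) = -17 - 5*Z*n (m(Z, n) = -5*Z*n - 17 = -17 - 5*Z*n)
A(G) = -17 + G**2 + 354*G (A(G) = (G**2 + 2**2*G) + (-17 - 5*G*(-70)) = (G**2 + 4*G) + (-17 + 350*G) = -17 + G**2 + 354*G)
1/(-2665 + A(v)) = 1/(-2665 + (-17 + 213**2 + 354*213)) = 1/(-2665 + (-17 + 45369 + 75402)) = 1/(-2665 + 120754) = 1/118089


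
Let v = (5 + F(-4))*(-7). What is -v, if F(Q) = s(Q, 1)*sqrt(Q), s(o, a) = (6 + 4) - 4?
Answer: 35 + 84*I ≈ 35.0 + 84.0*I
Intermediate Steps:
s(o, a) = 6 (s(o, a) = 10 - 4 = 6)
F(Q) = 6*sqrt(Q)
v = -35 - 84*I (v = (5 + 6*sqrt(-4))*(-7) = (5 + 6*(2*I))*(-7) = (5 + 12*I)*(-7) = -35 - 84*I ≈ -35.0 - 84.0*I)
-v = -(-35 - 84*I) = 35 + 84*I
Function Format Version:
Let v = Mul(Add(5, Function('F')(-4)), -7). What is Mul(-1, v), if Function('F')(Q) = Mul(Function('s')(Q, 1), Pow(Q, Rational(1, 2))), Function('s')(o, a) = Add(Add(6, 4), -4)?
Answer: Add(35, Mul(84, I)) ≈ Add(35.000, Mul(84.000, I))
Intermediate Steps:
Function('s')(o, a) = 6 (Function('s')(o, a) = Add(10, -4) = 6)
Function('F')(Q) = Mul(6, Pow(Q, Rational(1, 2)))
v = Add(-35, Mul(-84, I)) (v = Mul(Add(5, Mul(6, Pow(-4, Rational(1, 2)))), -7) = Mul(Add(5, Mul(6, Mul(2, I))), -7) = Mul(Add(5, Mul(12, I)), -7) = Add(-35, Mul(-84, I)) ≈ Add(-35.000, Mul(-84.000, I)))
Mul(-1, v) = Mul(-1, Add(-35, Mul(-84, I))) = Add(35, Mul(84, I))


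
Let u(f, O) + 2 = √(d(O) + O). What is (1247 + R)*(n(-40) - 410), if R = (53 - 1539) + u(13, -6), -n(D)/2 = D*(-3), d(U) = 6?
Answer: 156650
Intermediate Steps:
u(f, O) = -2 + √(6 + O)
n(D) = 6*D (n(D) = -2*D*(-3) = -(-6)*D = 6*D)
R = -1488 (R = (53 - 1539) + (-2 + √(6 - 6)) = -1486 + (-2 + √0) = -1486 + (-2 + 0) = -1486 - 2 = -1488)
(1247 + R)*(n(-40) - 410) = (1247 - 1488)*(6*(-40) - 410) = -241*(-240 - 410) = -241*(-650) = 156650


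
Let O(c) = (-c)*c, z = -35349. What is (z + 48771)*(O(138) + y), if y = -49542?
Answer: -920561292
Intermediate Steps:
O(c) = -c²
(z + 48771)*(O(138) + y) = (-35349 + 48771)*(-1*138² - 49542) = 13422*(-1*19044 - 49542) = 13422*(-19044 - 49542) = 13422*(-68586) = -920561292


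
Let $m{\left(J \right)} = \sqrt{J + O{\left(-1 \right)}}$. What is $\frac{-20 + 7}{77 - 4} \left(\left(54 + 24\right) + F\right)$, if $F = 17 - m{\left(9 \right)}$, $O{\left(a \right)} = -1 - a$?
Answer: $- \frac{1196}{73} \approx -16.384$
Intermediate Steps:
$m{\left(J \right)} = \sqrt{J}$ ($m{\left(J \right)} = \sqrt{J - 0} = \sqrt{J + \left(-1 + 1\right)} = \sqrt{J + 0} = \sqrt{J}$)
$F = 14$ ($F = 17 - \sqrt{9} = 17 - 3 = 14$)
$\frac{-20 + 7}{77 - 4} \left(\left(54 + 24\right) + F\right) = \frac{-20 + 7}{77 - 4} \left(\left(54 + 24\right) + 14\right) = - \frac{13}{73} \left(78 + 14\right) = \left(-13\right) \frac{1}{73} \cdot 92 = \left(- \frac{13}{73}\right) 92 = - \frac{1196}{73}$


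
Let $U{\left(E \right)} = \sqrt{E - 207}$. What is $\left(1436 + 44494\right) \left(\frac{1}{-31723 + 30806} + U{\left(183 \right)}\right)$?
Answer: $- \frac{45930}{917} + 91860 i \sqrt{6} \approx -50.087 + 2.2501 \cdot 10^{5} i$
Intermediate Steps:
$U{\left(E \right)} = \sqrt{-207 + E}$
$\left(1436 + 44494\right) \left(\frac{1}{-31723 + 30806} + U{\left(183 \right)}\right) = \left(1436 + 44494\right) \left(\frac{1}{-31723 + 30806} + \sqrt{-207 + 183}\right) = 45930 \left(\frac{1}{-917} + \sqrt{-24}\right) = 45930 \left(- \frac{1}{917} + 2 i \sqrt{6}\right) = - \frac{45930}{917} + 91860 i \sqrt{6}$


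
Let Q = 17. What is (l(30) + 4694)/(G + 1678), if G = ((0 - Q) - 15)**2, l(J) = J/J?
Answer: 4695/2702 ≈ 1.7376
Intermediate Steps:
l(J) = 1
G = 1024 (G = ((0 - 1*17) - 15)**2 = ((0 - 17) - 15)**2 = (-17 - 15)**2 = (-32)**2 = 1024)
(l(30) + 4694)/(G + 1678) = (1 + 4694)/(1024 + 1678) = 4695/2702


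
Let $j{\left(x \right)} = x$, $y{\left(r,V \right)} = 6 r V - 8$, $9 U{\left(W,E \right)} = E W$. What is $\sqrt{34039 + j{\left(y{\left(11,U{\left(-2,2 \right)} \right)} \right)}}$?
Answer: $\frac{\sqrt{306015}}{3} \approx 184.4$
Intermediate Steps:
$U{\left(W,E \right)} = \frac{E W}{9}$
$y{\left(r,V \right)} = -8 + 6 V r$ ($y{\left(r,V \right)} = 6 V r - 8 = -8 + 6 V r$)
$\sqrt{34039 + j{\left(y{\left(11,U{\left(-2,2 \right)} \right)} \right)}} = \sqrt{34039 + \left(-8 + 6 \cdot \frac{1}{9} \cdot 2 \left(-2\right) 11\right)} = \sqrt{34039 + \left(-8 + 6 \left(- \frac{4}{9}\right) 11\right)} = \sqrt{34039 - \frac{112}{3}} = \sqrt{\frac{102005}{3}} = \frac{\sqrt{306015}}{3}$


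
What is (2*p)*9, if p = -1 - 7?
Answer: -144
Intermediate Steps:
p = -8
(2*p)*9 = (2*(-8))*9 = -16*9 = -144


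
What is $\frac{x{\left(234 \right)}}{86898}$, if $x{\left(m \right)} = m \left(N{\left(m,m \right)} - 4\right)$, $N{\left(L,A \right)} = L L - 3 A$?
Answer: $\frac{2107950}{14483} \approx 145.55$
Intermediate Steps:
$N{\left(L,A \right)} = L^{2} - 3 A$
$x{\left(m \right)} = m \left(-4 + m^{2} - 3 m\right)$ ($x{\left(m \right)} = m \left(\left(m^{2} - 3 m\right) - 4\right) = m \left(-4 + m^{2} - 3 m\right)$)
$\frac{x{\left(234 \right)}}{86898} = \frac{234 \left(-4 + 234^{2} - 702\right)}{86898} = 234 \left(-4 + 54756 - 702\right) \frac{1}{86898} = 234 \cdot 54050 \cdot \frac{1}{86898} = 12647700 \cdot \frac{1}{86898} = \frac{2107950}{14483}$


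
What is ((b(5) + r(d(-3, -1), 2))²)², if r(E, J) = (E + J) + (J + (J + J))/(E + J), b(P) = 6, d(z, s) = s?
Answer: 28561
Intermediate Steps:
r(E, J) = E + J + 3*J/(E + J) (r(E, J) = (E + J) + (J + 2*J)/(E + J) = (E + J) + (3*J)/(E + J) = (E + J) + 3*J/(E + J) = E + J + 3*J/(E + J))
((b(5) + r(d(-3, -1), 2))²)² = ((6 + ((-1)² + 2² + 3*2 + 2*(-1)*2)/(-1 + 2))²)² = ((6 + (1 + 4 + 6 - 4)/1)²)² = ((6 + 1*7)²)² = ((6 + 7)²)² = (13²)² = 169² = 28561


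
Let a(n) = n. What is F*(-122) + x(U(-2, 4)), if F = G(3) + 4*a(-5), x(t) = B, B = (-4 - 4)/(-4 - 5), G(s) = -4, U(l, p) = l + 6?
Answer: 26360/9 ≈ 2928.9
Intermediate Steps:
U(l, p) = 6 + l
B = 8/9 (B = -8/(-9) = -8*(-1/9) = 8/9 ≈ 0.88889)
x(t) = 8/9
F = -24 (F = -4 + 4*(-5) = -4 - 20 = -24)
F*(-122) + x(U(-2, 4)) = -24*(-122) + 8/9 = 2928 + 8/9 = 26360/9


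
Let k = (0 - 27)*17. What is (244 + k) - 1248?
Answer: -1463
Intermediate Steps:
k = -459 (k = -27*17 = -459)
(244 + k) - 1248 = (244 - 459) - 1248 = -215 - 1248 = -1463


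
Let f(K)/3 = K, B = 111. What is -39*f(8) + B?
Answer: -825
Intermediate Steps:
f(K) = 3*K
-39*f(8) + B = -117*8 + 111 = -39*24 + 111 = -936 + 111 = -825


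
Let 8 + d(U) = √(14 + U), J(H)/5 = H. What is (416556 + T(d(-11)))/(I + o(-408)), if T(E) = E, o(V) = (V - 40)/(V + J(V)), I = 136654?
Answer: 31865922/10454045 + 153*√3/20908090 ≈ 3.0482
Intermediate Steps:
J(H) = 5*H
d(U) = -8 + √(14 + U)
o(V) = (-40 + V)/(6*V) (o(V) = (V - 40)/(V + 5*V) = (-40 + V)/((6*V)) = (-40 + V)*(1/(6*V)) = (-40 + V)/(6*V))
(416556 + T(d(-11)))/(I + o(-408)) = (416556 + (-8 + √(14 - 11)))/(136654 + (⅙)*(-40 - 408)/(-408)) = (416556 + (-8 + √3))/(136654 + (⅙)*(-1/408)*(-448)) = (416548 + √3)/(136654 + 28/153) = (416548 + √3)/(20908090/153) = (416548 + √3)*(153/20908090) = 31865922/10454045 + 153*√3/20908090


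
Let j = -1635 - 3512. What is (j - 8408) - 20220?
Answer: -33775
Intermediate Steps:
j = -5147
(j - 8408) - 20220 = (-5147 - 8408) - 20220 = -13555 - 20220 = -33775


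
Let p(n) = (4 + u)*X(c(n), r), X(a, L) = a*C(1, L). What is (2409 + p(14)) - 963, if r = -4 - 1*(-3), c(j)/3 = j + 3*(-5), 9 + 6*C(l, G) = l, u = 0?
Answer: 1462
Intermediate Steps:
C(l, G) = -3/2 + l/6
c(j) = -45 + 3*j (c(j) = 3*(j + 3*(-5)) = 3*(j - 15) = 3*(-15 + j) = -45 + 3*j)
r = -1 (r = -4 + 3 = -1)
X(a, L) = -4*a/3 (X(a, L) = a*(-3/2 + (⅙)*1) = a*(-3/2 + ⅙) = a*(-4/3) = -4*a/3)
p(n) = 240 - 16*n (p(n) = (4 + 0)*(-4*(-45 + 3*n)/3) = 4*(60 - 4*n) = 240 - 16*n)
(2409 + p(14)) - 963 = (2409 + (240 - 16*14)) - 963 = (2409 + (240 - 224)) - 963 = (2409 + 16) - 963 = 2425 - 963 = 1462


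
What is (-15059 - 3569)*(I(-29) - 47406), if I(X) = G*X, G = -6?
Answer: 879837696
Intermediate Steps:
I(X) = -6*X
(-15059 - 3569)*(I(-29) - 47406) = (-15059 - 3569)*(-6*(-29) - 47406) = -18628*(174 - 47406) = -18628*(-47232) = 879837696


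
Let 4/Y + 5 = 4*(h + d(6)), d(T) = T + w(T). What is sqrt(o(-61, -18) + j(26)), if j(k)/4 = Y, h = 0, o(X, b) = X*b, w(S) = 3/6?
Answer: sqrt(484554)/21 ≈ 33.148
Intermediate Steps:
w(S) = 1/2 (w(S) = 3*(1/6) = 1/2)
d(T) = 1/2 + T (d(T) = T + 1/2 = 1/2 + T)
Y = 4/21 (Y = 4/(-5 + 4*(0 + (1/2 + 6))) = 4/(-5 + 4*(0 + 13/2)) = 4/(-5 + 4*(13/2)) = 4/(-5 + 26) = 4/21 ≈ 0.19048)
j(k) = 16/21 (j(k) = 4*(4/21) = 16/21)
sqrt(o(-61, -18) + j(26)) = sqrt(-61*(-18) + 16/21) = sqrt(1098 + 16/21) = sqrt(23074/21) = sqrt(484554)/21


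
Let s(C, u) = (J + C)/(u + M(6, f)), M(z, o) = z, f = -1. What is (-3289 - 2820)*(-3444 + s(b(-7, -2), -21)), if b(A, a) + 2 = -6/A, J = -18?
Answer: 2208317974/105 ≈ 2.1032e+7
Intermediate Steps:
b(A, a) = -2 - 6/A
s(C, u) = (-18 + C)/(6 + u) (s(C, u) = (-18 + C)/(u + 6) = (-18 + C)/(6 + u))
(-3289 - 2820)*(-3444 + s(b(-7, -2), -21)) = (-3289 - 2820)*(-3444 + (-18 + (-2 - 6/(-7)))/(6 - 21)) = -6109*(-3444 + (-18 + (-2 - 6*(-⅐)))/(-15)) = -6109*(-3444 - (-18 + (-2 + 6/7))/15) = -6109*(-3444 - (-18 - 8/7)/15) = -6109*(-3444 - 1/15*(-134/7)) = -6109*(-3444 + 134/105) = -6109*(-361486/105) = 2208317974/105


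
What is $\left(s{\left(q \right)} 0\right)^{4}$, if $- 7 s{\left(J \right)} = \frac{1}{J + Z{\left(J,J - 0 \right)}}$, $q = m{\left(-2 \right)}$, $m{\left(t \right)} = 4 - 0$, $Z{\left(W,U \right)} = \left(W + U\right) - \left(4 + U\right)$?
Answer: $0$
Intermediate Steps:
$Z{\left(W,U \right)} = -4 + W$ ($Z{\left(W,U \right)} = \left(U + W\right) - \left(4 + U\right) = -4 + W$)
$m{\left(t \right)} = 4$ ($m{\left(t \right)} = 4 + 0 = 4$)
$q = 4$
$s{\left(J \right)} = - \frac{1}{7 \left(-4 + 2 J\right)}$ ($s{\left(J \right)} = - \frac{1}{7 \left(J + \left(-4 + J\right)\right)} = - \frac{1}{7 \left(-4 + 2 J\right)}$)
$\left(s{\left(q \right)} 0\right)^{4} = \left(- \frac{1}{-28 + 14 \cdot 4} \cdot 0\right)^{4} = \left(- \frac{1}{-28 + 56} \cdot 0\right)^{4} = \left(- \frac{1}{28} \cdot 0\right)^{4} = \left(\left(-1\right) \frac{1}{28} \cdot 0\right)^{4} = \left(\left(- \frac{1}{28}\right) 0\right)^{4} = 0^{4} = 0$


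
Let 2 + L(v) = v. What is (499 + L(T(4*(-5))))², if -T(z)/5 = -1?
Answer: 252004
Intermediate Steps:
T(z) = 5 (T(z) = -5*(-1) = 5)
L(v) = -2 + v
(499 + L(T(4*(-5))))² = (499 + (-2 + 5))² = (499 + 3)² = 502² = 252004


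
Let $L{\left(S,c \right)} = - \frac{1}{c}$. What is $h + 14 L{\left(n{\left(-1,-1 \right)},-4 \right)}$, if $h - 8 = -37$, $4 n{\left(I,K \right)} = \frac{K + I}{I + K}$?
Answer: $- \frac{51}{2} \approx -25.5$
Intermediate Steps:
$n{\left(I,K \right)} = \frac{1}{4}$ ($n{\left(I,K \right)} = \frac{\left(K + I\right) \frac{1}{I + K}}{4} = \frac{\left(I + K\right) \frac{1}{I + K}}{4} = \frac{1}{4} \cdot 1 = \frac{1}{4}$)
$h = -29$ ($h = 8 - 37 = -29$)
$h + 14 L{\left(n{\left(-1,-1 \right)},-4 \right)} = -29 + 14 \left(- \frac{1}{-4}\right) = -29 + 14 \left(\left(-1\right) \left(- \frac{1}{4}\right)\right) = -29 + 14 \cdot \frac{1}{4} = -29 + \frac{7}{2} = - \frac{51}{2}$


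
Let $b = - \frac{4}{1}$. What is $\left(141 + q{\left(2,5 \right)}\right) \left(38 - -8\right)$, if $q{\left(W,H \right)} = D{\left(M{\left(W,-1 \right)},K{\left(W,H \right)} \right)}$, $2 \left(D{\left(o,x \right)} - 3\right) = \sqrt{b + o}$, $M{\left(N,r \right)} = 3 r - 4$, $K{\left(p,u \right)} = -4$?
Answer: $6624 + 23 i \sqrt{11} \approx 6624.0 + 76.282 i$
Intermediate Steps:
$b = -4$ ($b = \left(-4\right) 1 = -4$)
$M{\left(N,r \right)} = -4 + 3 r$
$D{\left(o,x \right)} = 3 + \frac{\sqrt{-4 + o}}{2}$
$q{\left(W,H \right)} = 3 + \frac{i \sqrt{11}}{2}$ ($q{\left(W,H \right)} = 3 + \frac{\sqrt{-4 + \left(-4 + 3 \left(-1\right)\right)}}{2} = 3 + \frac{\sqrt{-4 - 7}}{2} = 3 + \frac{\sqrt{-11}}{2} = 3 + \frac{i \sqrt{11}}{2}$)
$\left(141 + q{\left(2,5 \right)}\right) \left(38 - -8\right) = \left(141 + \left(3 + \frac{i \sqrt{11}}{2}\right)\right) \left(38 - -8\right) = \left(144 + \frac{i \sqrt{11}}{2}\right) \left(38 + 8\right) = \left(144 + \frac{i \sqrt{11}}{2}\right) 46 = 6624 + 23 i \sqrt{11}$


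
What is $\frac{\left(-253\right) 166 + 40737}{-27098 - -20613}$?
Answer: $\frac{1261}{6485} \approx 0.19445$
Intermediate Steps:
$\frac{\left(-253\right) 166 + 40737}{-27098 - -20613} = \frac{-41998 + 40737}{-27098 + 20613} = - \frac{1261}{-6485} = \left(-1261\right) \left(- \frac{1}{6485}\right) = \frac{1261}{6485}$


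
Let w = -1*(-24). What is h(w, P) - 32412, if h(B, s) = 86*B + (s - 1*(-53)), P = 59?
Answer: -30236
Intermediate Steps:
w = 24
h(B, s) = 53 + s + 86*B (h(B, s) = 86*B + (s + 53) = 86*B + (53 + s) = 53 + s + 86*B)
h(w, P) - 32412 = (53 + 59 + 86*24) - 32412 = (53 + 59 + 2064) - 32412 = 2176 - 32412 = -30236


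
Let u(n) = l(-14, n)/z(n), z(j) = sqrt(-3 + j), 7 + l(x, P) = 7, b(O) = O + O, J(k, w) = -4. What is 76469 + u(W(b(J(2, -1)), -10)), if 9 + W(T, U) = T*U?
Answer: 76469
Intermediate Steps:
b(O) = 2*O
W(T, U) = -9 + T*U
l(x, P) = 0 (l(x, P) = -7 + 7 = 0)
u(n) = 0 (u(n) = 0/(sqrt(-3 + n)) = 0/sqrt(-3 + n) = 0)
76469 + u(W(b(J(2, -1)), -10)) = 76469 + 0 = 76469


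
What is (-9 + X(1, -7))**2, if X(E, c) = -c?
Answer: 4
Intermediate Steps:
(-9 + X(1, -7))**2 = (-9 - 1*(-7))**2 = (-9 + 7)**2 = (-2)**2 = 4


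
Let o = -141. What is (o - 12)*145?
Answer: -22185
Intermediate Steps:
(o - 12)*145 = (-141 - 12)*145 = -153*145 = -22185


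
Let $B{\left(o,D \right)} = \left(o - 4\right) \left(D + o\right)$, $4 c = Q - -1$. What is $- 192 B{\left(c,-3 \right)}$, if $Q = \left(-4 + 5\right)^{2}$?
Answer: $-1680$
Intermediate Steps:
$Q = 1$ ($Q = 1^{2} = 1$)
$c = \frac{1}{2}$ ($c = \frac{1 - -1}{4} = \frac{1 + 1}{4} = \frac{1}{4} \cdot 2 = \frac{1}{2} \approx 0.5$)
$B{\left(o,D \right)} = \left(-4 + o\right) \left(D + o\right)$
$- 192 B{\left(c,-3 \right)} = - 192 \left(\left(\frac{1}{2}\right)^{2} - -12 - 2 - \frac{3}{2}\right) = - 192 \left(\frac{1}{4} + 12 - 2 - \frac{3}{2}\right) = \left(-192\right) \frac{35}{4} = -1680$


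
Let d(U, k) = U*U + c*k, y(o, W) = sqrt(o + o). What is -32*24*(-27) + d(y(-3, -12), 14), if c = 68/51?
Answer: 62246/3 ≈ 20749.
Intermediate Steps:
c = 4/3 (c = 68*(1/51) = 4/3 ≈ 1.3333)
y(o, W) = sqrt(2)*sqrt(o) (y(o, W) = sqrt(2*o) = sqrt(2)*sqrt(o))
d(U, k) = U**2 + 4*k/3 (d(U, k) = U*U + 4*k/3 = U**2 + 4*k/3)
-32*24*(-27) + d(y(-3, -12), 14) = -32*24*(-27) + ((sqrt(2)*sqrt(-3))**2 + (4/3)*14) = -768*(-27) + ((sqrt(2)*(I*sqrt(3)))**2 + 56/3) = 20736 + ((I*sqrt(6))**2 + 56/3) = 20736 + (-6 + 56/3) = 20736 + 38/3 = 62246/3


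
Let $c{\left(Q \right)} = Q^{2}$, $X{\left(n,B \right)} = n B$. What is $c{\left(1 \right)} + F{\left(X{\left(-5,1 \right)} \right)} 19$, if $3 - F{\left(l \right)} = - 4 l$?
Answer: $-322$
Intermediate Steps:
$X{\left(n,B \right)} = B n$
$F{\left(l \right)} = 3 + 4 l$ ($F{\left(l \right)} = 3 - - 4 l = 3 + 4 l$)
$c{\left(1 \right)} + F{\left(X{\left(-5,1 \right)} \right)} 19 = 1^{2} + \left(3 + 4 \cdot 1 \left(-5\right)\right) 19 = 1 + \left(3 + 4 \left(-5\right)\right) 19 = 1 + \left(3 - 20\right) 19 = 1 - 323 = -322$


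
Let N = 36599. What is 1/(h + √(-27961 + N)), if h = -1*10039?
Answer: -10039/100772883 - √8638/100772883 ≈ -0.00010054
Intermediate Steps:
h = -10039
1/(h + √(-27961 + N)) = 1/(-10039 + √(-27961 + 36599)) = 1/(-10039 + √8638)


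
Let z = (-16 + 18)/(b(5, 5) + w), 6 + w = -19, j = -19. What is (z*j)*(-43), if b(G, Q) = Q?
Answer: -817/10 ≈ -81.700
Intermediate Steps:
w = -25 (w = -6 - 19 = -25)
z = -1/10 (z = (-16 + 18)/(5 - 25) = 2/(-20) = 2*(-1/20) = -1/10 ≈ -0.10000)
(z*j)*(-43) = -1/10*(-19)*(-43) = (19/10)*(-43) = -817/10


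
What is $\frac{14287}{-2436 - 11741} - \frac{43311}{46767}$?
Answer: $- \frac{427393392}{221005253} \approx -1.9339$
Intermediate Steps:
$\frac{14287}{-2436 - 11741} - \frac{43311}{46767} = \frac{14287}{-2436 - 11741} - \frac{14437}{15589} = \frac{14287}{-14177} - \frac{14437}{15589} = 14287 \left(- \frac{1}{14177}\right) - \frac{14437}{15589} = - \frac{14287}{14177} - \frac{14437}{15589} = - \frac{427393392}{221005253}$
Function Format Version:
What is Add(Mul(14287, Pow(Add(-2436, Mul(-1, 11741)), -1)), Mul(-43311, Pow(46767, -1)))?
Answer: Rational(-427393392, 221005253) ≈ -1.9339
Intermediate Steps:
Add(Mul(14287, Pow(Add(-2436, Mul(-1, 11741)), -1)), Mul(-43311, Pow(46767, -1))) = Add(Mul(14287, Pow(Add(-2436, -11741), -1)), Mul(-43311, Rational(1, 46767))) = Add(Mul(14287, Pow(-14177, -1)), Rational(-14437, 15589)) = Add(Mul(14287, Rational(-1, 14177)), Rational(-14437, 15589)) = Add(Rational(-14287, 14177), Rational(-14437, 15589)) = Rational(-427393392, 221005253)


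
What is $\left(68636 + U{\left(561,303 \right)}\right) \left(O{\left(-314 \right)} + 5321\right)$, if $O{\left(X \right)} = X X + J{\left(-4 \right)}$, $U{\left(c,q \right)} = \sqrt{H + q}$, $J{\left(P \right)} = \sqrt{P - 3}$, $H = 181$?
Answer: $7134733386 + 68658 i \sqrt{7} \approx 7.1347 \cdot 10^{9} + 1.8165 \cdot 10^{5} i$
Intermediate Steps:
$J{\left(P \right)} = \sqrt{-3 + P}$
$U{\left(c,q \right)} = \sqrt{181 + q}$
$O{\left(X \right)} = X^{2} + i \sqrt{7}$ ($O{\left(X \right)} = X X + \sqrt{-3 - 4} = X^{2} + \sqrt{-7} = X^{2} + i \sqrt{7}$)
$\left(68636 + U{\left(561,303 \right)}\right) \left(O{\left(-314 \right)} + 5321\right) = \left(68636 + \sqrt{181 + 303}\right) \left(\left(\left(-314\right)^{2} + i \sqrt{7}\right) + 5321\right) = \left(68636 + \sqrt{484}\right) \left(\left(98596 + i \sqrt{7}\right) + 5321\right) = \left(68636 + 22\right) \left(103917 + i \sqrt{7}\right) = 68658 \left(103917 + i \sqrt{7}\right) = 7134733386 + 68658 i \sqrt{7}$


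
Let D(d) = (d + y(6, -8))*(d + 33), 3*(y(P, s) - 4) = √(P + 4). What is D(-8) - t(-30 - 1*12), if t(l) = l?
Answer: -58 + 25*√10/3 ≈ -31.648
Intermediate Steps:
y(P, s) = 4 + √(4 + P)/3 (y(P, s) = 4 + √(P + 4)/3 = 4 + √(4 + P)/3)
D(d) = (33 + d)*(4 + d + √10/3) (D(d) = (d + (4 + √(4 + 6)/3))*(d + 33) = (d + (4 + √10/3))*(33 + d) = (4 + d + √10/3)*(33 + d) = (33 + d)*(4 + d + √10/3))
D(-8) - t(-30 - 1*12) = (132 + (-8)² + 11*√10 + 37*(-8) + (⅓)*(-8)*√10) - (-30 - 1*12) = (132 + 64 + 11*√10 - 296 - 8*√10/3) - (-30 - 12) = (-100 + 25*√10/3) - 1*(-42) = (-100 + 25*√10/3) + 42 = -58 + 25*√10/3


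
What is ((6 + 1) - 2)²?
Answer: 25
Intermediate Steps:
((6 + 1) - 2)² = (7 - 2)² = 5² = 25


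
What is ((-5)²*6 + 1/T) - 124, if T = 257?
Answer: 6683/257 ≈ 26.004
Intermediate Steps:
((-5)²*6 + 1/T) - 124 = ((-5)²*6 + 1/257) - 124 = (25*6 + 1/257) - 124 = (150 + 1/257) - 124 = 38551/257 - 124 = 6683/257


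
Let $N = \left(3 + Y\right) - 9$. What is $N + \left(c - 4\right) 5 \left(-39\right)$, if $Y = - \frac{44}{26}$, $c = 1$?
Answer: $\frac{7505}{13} \approx 577.31$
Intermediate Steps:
$Y = - \frac{22}{13}$ ($Y = \left(-44\right) \frac{1}{26} = - \frac{22}{13} \approx -1.6923$)
$N = - \frac{100}{13}$ ($N = \left(3 - \frac{22}{13}\right) - 9 = \frac{17}{13} - 9 = - \frac{100}{13} \approx -7.6923$)
$N + \left(c - 4\right) 5 \left(-39\right) = - \frac{100}{13} + \left(1 - 4\right) 5 \left(-39\right) = - \frac{100}{13} + \left(-3\right) 5 \left(-39\right) = - \frac{100}{13} - -585 = - \frac{100}{13} + 585 = \frac{7505}{13}$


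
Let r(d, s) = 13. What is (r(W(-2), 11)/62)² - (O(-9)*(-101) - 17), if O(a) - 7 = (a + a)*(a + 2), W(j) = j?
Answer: 51701969/3844 ≈ 13450.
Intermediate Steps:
O(a) = 7 + 2*a*(2 + a) (O(a) = 7 + (a + a)*(a + 2) = 7 + (2*a)*(2 + a) = 7 + 2*a*(2 + a))
(r(W(-2), 11)/62)² - (O(-9)*(-101) - 17) = (13/62)² - ((7 + 2*(-9)² + 4*(-9))*(-101) - 17) = (13*(1/62))² - ((7 + 2*81 - 36)*(-101) - 17) = (13/62)² - ((7 + 162 - 36)*(-101) - 17) = 169/3844 - (133*(-101) - 17) = 169/3844 - (-13433 - 17) = 169/3844 - 1*(-13450) = 169/3844 + 13450 = 51701969/3844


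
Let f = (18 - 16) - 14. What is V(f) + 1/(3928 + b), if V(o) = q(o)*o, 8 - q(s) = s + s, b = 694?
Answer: -1774847/4622 ≈ -384.00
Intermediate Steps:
q(s) = 8 - 2*s (q(s) = 8 - (s + s) = 8 - 2*s)
f = -12 (f = 2 - 14 = -12)
V(o) = o*(8 - 2*o) (V(o) = (8 - 2*o)*o = o*(8 - 2*o))
V(f) + 1/(3928 + b) = 2*(-12)*(4 - 1*(-12)) + 1/(3928 + 694) = 2*(-12)*(4 + 12) + 1/4622 = 2*(-12)*16 + 1/4622 = -384 + 1/4622 = -1774847/4622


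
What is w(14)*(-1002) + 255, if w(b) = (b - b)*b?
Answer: 255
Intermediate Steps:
w(b) = 0 (w(b) = 0*b = 0)
w(14)*(-1002) + 255 = 0*(-1002) + 255 = 0 + 255 = 255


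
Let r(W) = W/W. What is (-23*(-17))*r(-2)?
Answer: 391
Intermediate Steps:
r(W) = 1
(-23*(-17))*r(-2) = -23*(-17)*1 = 391*1 = 391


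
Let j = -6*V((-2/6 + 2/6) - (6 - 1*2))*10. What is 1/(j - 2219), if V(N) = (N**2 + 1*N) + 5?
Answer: -1/3239 ≈ -0.00030874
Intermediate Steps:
V(N) = 5 + N + N**2 (V(N) = (N**2 + N) + 5 = (N + N**2) + 5 = 5 + N + N**2)
j = -1020 (j = -6*(5 + ((-2/6 + 2/6) - (6 - 1*2)) + ((-2/6 + 2/6) - (6 - 1*2))**2)*10 = -6*(5 + ((-2*1/6 + 2*(1/6)) - (6 - 2)) + ((-2*1/6 + 2*(1/6)) - (6 - 2))**2)*10 = -6*(5 + ((-1/3 + 1/3) - 1*4) + ((-1/3 + 1/3) - 1*4)**2)*10 = -6*(5 + (0 - 4) + (0 - 4)**2)*10 = -6*(5 - 4 + (-4)**2)*10 = -6*(5 - 4 + 16)*10 = -6*17*10 = -102*10 = -1020)
1/(j - 2219) = 1/(-1020 - 2219) = 1/(-3239) = -1/3239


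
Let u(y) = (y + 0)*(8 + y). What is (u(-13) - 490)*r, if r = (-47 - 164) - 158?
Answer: 156825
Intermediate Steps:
r = -369 (r = -211 - 158 = -369)
u(y) = y*(8 + y)
(u(-13) - 490)*r = (-13*(8 - 13) - 490)*(-369) = (-13*(-5) - 490)*(-369) = (65 - 490)*(-369) = -425*(-369) = 156825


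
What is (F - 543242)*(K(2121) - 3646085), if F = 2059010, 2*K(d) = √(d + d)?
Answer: -5526618968280 + 757884*√4242 ≈ -5.5266e+12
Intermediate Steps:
K(d) = √2*√d/2 (K(d) = √(d + d)/2 = √(2*d)/2 = (√2*√d)/2 = √2*√d/2)
(F - 543242)*(K(2121) - 3646085) = (2059010 - 543242)*(√2*√2121/2 - 3646085) = 1515768*(√4242/2 - 3646085) = 1515768*(-3646085 + √4242/2) = -5526618968280 + 757884*√4242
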